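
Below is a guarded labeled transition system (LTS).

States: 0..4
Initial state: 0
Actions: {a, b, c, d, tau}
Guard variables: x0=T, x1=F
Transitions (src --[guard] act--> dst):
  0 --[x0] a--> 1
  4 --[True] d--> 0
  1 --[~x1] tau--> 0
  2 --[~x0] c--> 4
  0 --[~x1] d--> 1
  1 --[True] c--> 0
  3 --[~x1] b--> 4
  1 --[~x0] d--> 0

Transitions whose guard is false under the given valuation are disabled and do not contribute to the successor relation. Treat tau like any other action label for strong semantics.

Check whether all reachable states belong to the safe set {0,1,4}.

Answer: INVARIANT HOLDS

Trace:
Inv-set: {0,1,4}
R = {0,1}
  0: ok
  1: ok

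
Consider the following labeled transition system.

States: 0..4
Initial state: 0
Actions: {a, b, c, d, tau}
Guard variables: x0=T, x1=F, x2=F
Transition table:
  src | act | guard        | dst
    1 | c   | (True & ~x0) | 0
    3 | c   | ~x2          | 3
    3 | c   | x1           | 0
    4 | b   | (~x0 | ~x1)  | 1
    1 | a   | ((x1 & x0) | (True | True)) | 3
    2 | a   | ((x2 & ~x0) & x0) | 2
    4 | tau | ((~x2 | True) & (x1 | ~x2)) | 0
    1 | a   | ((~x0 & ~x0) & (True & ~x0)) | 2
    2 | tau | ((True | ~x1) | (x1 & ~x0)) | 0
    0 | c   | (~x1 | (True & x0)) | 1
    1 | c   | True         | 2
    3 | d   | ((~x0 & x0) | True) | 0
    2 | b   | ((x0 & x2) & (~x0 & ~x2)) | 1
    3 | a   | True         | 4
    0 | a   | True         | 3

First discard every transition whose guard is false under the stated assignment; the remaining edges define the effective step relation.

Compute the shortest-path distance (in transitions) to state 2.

BFS to 2:
  Layer 0: {0}
  Layer 1: {1,3}
  Layer 2: {2,4}
depth(2)=2, e.g. c·c

Answer: 2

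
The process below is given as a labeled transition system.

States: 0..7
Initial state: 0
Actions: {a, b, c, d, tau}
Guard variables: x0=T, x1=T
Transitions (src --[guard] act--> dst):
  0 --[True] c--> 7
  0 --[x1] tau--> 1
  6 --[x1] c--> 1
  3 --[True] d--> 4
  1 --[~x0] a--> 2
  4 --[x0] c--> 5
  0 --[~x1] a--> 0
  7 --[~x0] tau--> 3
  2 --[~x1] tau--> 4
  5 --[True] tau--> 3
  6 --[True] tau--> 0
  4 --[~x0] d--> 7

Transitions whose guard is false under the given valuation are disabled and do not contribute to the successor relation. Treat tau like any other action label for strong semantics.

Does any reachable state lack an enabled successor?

Answer: DEADLOCK at state 1

Working:
R = {0,1,7}
  0: c→7  tau→1  [deg 2]
  1: ∅  [deadlock]
  7: ∅  [deadlock]
witness 1: tau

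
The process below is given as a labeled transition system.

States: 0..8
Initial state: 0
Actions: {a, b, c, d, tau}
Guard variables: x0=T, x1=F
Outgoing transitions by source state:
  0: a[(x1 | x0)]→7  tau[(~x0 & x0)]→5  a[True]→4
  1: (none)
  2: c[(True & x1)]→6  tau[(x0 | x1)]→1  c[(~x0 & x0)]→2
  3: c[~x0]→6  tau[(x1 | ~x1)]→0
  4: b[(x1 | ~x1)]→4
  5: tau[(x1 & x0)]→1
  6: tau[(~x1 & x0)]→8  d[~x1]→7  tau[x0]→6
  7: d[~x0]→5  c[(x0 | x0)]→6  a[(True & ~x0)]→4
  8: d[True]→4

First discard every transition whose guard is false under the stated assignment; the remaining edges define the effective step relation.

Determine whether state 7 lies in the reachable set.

Answer: REACHABLE

Analysis:
After dropping false guards: 10 live edges.
Layer 0: {0}
Layer 1: {4,7}  now seen {0,4,7}
Layer 2: {6}  now seen {0,4,6,7}
Layer 3: {8}  now seen {0,4,6,7,8}
Reachable = {0,4,6,7,8}
witness 7: a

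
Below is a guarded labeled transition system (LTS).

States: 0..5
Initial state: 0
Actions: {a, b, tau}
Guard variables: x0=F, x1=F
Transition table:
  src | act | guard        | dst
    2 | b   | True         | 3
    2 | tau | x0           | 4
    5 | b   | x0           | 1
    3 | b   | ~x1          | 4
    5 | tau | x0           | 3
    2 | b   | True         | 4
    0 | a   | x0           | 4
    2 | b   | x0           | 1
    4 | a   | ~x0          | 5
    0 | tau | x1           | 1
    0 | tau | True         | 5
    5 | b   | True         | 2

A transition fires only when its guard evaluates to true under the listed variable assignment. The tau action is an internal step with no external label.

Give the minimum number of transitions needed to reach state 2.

Answer: 2

Analysis:
BFS to 2:
  Layer 0: {0}
  Layer 1: {5}
  Layer 2: {2}
first hit 2 at d=2 via tau·b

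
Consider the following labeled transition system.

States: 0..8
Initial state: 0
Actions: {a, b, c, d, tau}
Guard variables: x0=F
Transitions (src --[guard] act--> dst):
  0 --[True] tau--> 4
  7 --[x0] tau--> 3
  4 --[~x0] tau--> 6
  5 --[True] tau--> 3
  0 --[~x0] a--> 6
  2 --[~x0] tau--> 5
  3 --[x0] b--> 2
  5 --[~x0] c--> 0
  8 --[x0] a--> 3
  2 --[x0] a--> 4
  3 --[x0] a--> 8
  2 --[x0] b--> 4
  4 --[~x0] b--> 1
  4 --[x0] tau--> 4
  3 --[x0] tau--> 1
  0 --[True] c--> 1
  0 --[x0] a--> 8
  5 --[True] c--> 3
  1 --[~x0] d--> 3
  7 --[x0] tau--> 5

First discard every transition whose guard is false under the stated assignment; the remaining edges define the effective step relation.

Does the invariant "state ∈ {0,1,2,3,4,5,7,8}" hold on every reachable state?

Inv-set: {0,1,2,3,4,5,7,8}
R = {0,1,3,4,6}
  0: safe
  1: safe
  3: safe
  4: safe
  6: outside
witness against invariant: a → 6

Answer: INVARIANT VIOLATED at state 6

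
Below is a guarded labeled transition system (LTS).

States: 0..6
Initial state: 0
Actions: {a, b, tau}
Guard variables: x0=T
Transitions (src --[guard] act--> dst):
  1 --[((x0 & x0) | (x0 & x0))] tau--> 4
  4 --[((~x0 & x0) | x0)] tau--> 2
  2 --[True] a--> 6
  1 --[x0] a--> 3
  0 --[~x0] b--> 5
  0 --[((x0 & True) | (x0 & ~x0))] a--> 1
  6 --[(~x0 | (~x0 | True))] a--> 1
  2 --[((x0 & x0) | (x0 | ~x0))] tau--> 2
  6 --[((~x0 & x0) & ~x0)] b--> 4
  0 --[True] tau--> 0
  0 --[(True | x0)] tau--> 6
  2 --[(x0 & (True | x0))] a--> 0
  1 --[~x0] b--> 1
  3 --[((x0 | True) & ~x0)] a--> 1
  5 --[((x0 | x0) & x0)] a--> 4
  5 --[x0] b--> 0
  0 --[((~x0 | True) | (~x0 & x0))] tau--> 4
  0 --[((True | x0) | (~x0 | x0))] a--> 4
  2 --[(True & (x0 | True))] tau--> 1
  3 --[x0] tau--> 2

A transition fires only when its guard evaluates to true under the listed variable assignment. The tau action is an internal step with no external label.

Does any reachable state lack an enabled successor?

Answer: DEADLOCK-FREE

Working:
Reachable = {0,1,2,3,4,6}
  0: a→1  a→4  tau→0  tau→4  tau→6  [5 out]
  1: a→3  tau→4  [2 out]
  2: a→0  a→6  tau→1  tau→2  [4 out]
  3: tau→2  [1 out]
  4: tau→2  [1 out]
  6: a→1  [1 out]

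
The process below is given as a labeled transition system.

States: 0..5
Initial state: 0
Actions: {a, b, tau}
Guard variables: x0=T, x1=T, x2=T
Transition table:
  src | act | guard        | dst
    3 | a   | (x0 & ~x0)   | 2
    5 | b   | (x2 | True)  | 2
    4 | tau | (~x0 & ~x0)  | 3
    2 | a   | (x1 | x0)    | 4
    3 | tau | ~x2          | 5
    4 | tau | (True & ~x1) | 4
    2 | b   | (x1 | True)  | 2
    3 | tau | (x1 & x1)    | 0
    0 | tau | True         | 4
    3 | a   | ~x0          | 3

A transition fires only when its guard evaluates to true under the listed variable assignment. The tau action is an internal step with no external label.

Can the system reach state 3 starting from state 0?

5 transition(s) survive guard evaluation.
depth 0: {0}
depth 1: {4}  cumulative {0,4}
R = {0,4}

Answer: UNREACHABLE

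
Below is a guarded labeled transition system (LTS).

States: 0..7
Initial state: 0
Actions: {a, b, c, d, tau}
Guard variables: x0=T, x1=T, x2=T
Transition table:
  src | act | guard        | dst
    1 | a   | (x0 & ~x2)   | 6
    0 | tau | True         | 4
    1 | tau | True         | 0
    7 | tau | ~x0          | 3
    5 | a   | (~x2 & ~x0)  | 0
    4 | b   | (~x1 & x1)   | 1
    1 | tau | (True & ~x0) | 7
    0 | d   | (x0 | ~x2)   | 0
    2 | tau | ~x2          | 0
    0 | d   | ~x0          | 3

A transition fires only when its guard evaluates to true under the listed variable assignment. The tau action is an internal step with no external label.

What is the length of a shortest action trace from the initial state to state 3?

Answer: UNREACHABLE

Working:
BFS to 3:
  depth 0: {0}
  depth 1: {4}
3 never appears.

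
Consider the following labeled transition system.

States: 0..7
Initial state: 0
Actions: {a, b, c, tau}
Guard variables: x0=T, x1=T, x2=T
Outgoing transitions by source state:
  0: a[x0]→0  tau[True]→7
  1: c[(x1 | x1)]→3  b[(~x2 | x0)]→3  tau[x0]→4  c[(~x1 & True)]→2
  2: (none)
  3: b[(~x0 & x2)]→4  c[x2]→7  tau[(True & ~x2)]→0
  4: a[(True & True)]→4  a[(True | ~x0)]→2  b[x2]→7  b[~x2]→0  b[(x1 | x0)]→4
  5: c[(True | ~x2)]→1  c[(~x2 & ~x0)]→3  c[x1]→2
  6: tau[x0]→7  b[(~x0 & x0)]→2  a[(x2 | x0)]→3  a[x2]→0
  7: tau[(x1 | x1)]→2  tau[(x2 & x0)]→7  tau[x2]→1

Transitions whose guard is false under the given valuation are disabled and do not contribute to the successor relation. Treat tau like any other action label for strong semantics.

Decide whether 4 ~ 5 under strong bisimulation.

Answer: NOT BISIMILAR

Analysis:
Refine partition for ~:
  round 0: {{0,1,2,3,4,5,6,7}}
  round 1: {{0,6},{1},{2},{3,5},{4},{7}}
  round 2: {{0},{1},{2},{3},{4},{5},{6},{7}}
8 equivalence class(es) (converged in 3)
class of 4: {4}; class of 5: {5}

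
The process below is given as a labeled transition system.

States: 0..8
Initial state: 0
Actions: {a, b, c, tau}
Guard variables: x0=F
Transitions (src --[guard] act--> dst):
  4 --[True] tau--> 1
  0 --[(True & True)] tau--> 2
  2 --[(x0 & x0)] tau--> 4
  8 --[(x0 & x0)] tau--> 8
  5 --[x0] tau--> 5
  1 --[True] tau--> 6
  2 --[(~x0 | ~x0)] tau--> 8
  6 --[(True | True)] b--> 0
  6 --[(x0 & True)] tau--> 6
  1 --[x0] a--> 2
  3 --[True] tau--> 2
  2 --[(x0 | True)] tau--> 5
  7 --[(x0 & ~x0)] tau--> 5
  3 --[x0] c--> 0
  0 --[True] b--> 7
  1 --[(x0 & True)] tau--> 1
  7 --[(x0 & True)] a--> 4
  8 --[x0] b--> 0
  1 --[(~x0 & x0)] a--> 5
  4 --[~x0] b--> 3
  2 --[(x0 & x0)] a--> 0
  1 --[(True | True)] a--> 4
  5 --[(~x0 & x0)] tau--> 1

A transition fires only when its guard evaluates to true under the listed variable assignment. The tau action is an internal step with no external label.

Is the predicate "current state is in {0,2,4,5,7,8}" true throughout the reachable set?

Answer: INVARIANT HOLDS

Analysis:
Inv-set: {0,2,4,5,7,8}
Reachable = {0,2,5,7,8}
  0: ok
  2: ok
  5: ok
  7: ok
  8: ok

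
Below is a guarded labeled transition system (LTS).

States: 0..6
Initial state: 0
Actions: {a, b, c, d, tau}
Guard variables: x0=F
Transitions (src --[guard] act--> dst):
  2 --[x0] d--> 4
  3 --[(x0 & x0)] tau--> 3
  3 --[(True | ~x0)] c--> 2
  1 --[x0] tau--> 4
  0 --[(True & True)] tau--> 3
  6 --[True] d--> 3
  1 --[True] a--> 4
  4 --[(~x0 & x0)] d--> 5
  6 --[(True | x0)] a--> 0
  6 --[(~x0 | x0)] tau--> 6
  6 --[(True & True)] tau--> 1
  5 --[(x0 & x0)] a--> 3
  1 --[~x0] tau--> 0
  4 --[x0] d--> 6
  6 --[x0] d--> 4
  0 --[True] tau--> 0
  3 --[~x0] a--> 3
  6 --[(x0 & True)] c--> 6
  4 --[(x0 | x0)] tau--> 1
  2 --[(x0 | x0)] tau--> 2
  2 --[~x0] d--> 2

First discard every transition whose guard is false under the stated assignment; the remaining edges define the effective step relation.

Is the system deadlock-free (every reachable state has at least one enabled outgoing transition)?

Reachable = {0,2,3}
  0: tau→0  tau→3  [2 out]
  2: d→2  [1 out]
  3: a→3  c→2  [2 out]

Answer: DEADLOCK-FREE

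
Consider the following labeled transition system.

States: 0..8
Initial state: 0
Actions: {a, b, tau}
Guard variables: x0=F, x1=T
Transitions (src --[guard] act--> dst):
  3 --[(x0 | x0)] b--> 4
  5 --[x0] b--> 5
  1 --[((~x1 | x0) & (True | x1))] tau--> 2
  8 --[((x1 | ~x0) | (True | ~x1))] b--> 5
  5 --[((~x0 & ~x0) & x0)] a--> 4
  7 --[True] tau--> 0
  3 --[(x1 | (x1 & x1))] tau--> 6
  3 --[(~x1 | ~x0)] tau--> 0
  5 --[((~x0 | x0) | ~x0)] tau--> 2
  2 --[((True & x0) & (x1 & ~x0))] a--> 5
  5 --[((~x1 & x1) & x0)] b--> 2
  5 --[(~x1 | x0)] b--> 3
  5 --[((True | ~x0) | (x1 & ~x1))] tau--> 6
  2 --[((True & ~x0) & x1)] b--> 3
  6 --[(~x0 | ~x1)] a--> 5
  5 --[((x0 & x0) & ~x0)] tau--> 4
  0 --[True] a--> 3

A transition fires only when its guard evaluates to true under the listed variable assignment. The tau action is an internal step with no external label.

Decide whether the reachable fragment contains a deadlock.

Answer: DEADLOCK-FREE

Analysis:
Reach set: {0,2,3,5,6}
  0: a→3  [1 out]
  2: b→3  [1 out]
  3: tau→0  tau→6  [2 out]
  5: tau→2  tau→6  [2 out]
  6: a→5  [1 out]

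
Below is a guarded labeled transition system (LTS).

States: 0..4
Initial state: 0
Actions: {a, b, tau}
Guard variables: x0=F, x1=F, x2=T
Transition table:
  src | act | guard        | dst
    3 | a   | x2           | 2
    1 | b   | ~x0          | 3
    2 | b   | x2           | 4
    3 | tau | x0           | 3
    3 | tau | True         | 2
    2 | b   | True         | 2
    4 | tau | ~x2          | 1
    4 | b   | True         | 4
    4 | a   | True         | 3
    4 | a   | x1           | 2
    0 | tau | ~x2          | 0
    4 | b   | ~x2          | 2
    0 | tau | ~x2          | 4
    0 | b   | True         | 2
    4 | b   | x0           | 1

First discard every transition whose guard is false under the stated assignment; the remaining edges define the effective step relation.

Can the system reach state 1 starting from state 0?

Guard filter leaves 8 enabled edge(s).
L0 = {0}
L1 = {2}  now seen {0,2}
L2 = {4}  now seen {0,2,4}
L3 = {3}  now seen {0,2,3,4}
R = {0,2,3,4}

Answer: UNREACHABLE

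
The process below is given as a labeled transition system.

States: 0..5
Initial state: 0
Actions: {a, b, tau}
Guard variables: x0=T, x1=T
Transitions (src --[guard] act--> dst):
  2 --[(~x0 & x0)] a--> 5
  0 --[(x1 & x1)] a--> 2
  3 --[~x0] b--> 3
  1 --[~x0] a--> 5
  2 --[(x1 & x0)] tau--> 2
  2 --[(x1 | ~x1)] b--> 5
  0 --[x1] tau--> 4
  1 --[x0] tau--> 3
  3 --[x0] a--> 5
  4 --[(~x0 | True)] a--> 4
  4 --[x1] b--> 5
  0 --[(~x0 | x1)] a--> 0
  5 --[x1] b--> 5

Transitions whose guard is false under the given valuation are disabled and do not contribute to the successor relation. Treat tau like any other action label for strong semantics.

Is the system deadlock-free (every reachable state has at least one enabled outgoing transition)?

R = {0,2,4,5}
  0: a→0  a→2  tau→4  [3 out]
  2: b→5  tau→2  [2 out]
  4: a→4  b→5  [2 out]
  5: b→5  [1 out]

Answer: DEADLOCK-FREE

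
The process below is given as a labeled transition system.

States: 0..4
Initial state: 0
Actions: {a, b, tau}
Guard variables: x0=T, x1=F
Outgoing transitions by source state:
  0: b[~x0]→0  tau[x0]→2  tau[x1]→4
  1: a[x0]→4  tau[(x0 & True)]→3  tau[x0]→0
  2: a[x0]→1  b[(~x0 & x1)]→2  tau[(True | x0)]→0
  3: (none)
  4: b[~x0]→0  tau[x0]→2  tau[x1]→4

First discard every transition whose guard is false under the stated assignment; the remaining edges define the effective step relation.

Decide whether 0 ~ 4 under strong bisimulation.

Answer: BISIMILAR

Working:
Bisimulation quotient by refinement:
  π0 = {{0,1,2,3,4}}
  π1 = {{0,4},{1,2},{3}}
  π2 = {{0,4},{1},{2},{3}}
stable after 3 split(s): 4 block(s)
[0]={0,4}  [4]={0,4}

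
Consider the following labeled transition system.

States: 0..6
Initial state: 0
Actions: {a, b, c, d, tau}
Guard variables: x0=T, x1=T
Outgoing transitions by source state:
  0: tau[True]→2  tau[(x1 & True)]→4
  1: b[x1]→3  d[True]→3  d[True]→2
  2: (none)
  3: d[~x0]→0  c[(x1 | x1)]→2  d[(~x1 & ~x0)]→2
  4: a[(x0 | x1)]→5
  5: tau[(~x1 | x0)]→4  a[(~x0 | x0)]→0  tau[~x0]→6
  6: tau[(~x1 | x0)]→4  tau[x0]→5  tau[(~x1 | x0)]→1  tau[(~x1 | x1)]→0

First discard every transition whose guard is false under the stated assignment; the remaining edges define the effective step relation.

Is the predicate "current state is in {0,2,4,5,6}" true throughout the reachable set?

Safe = {0,2,4,5,6}
Reach set: {0,2,4,5}
  0: ✓
  2: ✓
  4: ✓
  5: ✓

Answer: INVARIANT HOLDS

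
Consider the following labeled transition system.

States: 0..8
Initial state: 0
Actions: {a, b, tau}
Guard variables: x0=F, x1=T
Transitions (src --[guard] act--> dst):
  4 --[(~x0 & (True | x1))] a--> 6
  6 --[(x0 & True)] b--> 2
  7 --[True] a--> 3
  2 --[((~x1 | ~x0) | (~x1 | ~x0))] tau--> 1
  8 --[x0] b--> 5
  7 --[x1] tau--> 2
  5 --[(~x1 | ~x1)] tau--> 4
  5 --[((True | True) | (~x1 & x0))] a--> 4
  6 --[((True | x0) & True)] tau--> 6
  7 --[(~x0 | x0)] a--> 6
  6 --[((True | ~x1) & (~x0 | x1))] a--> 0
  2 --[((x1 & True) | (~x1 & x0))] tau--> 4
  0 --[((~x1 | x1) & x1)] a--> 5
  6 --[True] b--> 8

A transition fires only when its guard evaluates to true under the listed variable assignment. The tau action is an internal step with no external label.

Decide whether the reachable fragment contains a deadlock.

Reachable = {0,4,5,6,8}
  0: a→5  [1 exit(s)]
  4: a→6  [1 exit(s)]
  5: a→4  [1 exit(s)]
  6: a→0  b→8  tau→6  [3 exit(s)]
  8: ∅  [no exit]
trace reaching 8: a·a·a·b

Answer: DEADLOCK at state 8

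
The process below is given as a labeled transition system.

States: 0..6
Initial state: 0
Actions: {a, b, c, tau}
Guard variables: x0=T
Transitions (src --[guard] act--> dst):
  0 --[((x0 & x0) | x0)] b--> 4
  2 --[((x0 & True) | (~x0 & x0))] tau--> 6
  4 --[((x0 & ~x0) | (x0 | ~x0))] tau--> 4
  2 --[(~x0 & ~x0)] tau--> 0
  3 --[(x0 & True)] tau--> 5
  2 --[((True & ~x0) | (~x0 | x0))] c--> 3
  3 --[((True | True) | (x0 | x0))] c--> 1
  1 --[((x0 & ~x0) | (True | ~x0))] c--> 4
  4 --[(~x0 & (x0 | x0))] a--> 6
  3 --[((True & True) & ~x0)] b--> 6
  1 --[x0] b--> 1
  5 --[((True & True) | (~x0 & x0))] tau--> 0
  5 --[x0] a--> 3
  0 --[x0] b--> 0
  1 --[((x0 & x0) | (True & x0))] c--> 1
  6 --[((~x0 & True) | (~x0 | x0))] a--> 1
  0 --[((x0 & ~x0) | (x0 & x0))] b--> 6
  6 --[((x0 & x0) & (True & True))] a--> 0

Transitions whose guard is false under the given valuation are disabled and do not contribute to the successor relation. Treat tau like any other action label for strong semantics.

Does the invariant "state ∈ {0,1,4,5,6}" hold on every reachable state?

Safe = {0,1,4,5,6}
Reachable = {0,1,4,6}
  0: ok
  1: ok
  4: ok
  6: ok

Answer: INVARIANT HOLDS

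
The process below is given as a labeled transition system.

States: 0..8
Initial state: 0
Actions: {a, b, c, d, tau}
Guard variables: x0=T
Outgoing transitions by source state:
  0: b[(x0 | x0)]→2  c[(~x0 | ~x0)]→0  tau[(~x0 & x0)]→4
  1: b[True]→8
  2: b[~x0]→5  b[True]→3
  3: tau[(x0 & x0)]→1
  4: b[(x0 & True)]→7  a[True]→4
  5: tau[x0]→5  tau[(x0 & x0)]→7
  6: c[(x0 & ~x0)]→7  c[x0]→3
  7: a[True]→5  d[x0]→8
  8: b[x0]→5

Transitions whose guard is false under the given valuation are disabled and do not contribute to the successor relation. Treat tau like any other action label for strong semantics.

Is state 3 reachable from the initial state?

After dropping false guards: 12 live edges.
L0 = {0}
L1 = {2}  cumulative {0,2}
L2 = {3}  cumulative {0,2,3}
L3 = {1}  cumulative {0,1,2,3}
L4 = {8}  cumulative {0,1,2,3,8}
L5 = {5}  cumulative {0,1,2,3,5,8}
L6 = {7}  cumulative {0,1,2,3,5,7,8}
Reach set: {0,1,2,3,5,7,8}
Path to 3: b·b

Answer: REACHABLE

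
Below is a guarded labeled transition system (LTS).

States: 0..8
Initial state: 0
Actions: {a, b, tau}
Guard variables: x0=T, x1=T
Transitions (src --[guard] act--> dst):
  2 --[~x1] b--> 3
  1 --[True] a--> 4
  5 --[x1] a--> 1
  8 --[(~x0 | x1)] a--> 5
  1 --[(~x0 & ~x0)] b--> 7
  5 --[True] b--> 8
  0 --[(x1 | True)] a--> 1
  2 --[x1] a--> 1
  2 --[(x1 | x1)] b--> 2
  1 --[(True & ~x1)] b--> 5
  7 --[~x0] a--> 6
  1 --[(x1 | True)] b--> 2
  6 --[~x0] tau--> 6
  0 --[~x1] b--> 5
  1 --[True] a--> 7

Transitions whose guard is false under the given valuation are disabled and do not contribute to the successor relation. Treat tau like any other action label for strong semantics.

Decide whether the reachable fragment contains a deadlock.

Answer: DEADLOCK at state 4

Working:
Reachable = {0,1,2,4,7}
  0: a→1  [deg 1]
  1: a→4  a→7  b→2  [deg 3]
  2: a→1  b→2  [deg 2]
  4: ∅  [STUCK]
  7: ∅  [STUCK]
trace reaching 4: a·a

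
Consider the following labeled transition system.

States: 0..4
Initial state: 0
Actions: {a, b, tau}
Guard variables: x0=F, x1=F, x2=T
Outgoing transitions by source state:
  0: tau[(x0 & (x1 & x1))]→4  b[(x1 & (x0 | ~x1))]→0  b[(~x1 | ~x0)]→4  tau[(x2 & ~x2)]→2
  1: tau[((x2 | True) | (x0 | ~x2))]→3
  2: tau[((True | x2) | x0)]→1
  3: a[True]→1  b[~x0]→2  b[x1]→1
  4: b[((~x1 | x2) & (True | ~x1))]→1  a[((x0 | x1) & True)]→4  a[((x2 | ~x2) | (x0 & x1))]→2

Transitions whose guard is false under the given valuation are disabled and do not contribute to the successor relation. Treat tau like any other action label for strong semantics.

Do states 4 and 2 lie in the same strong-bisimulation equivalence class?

Compute ~ classes (split until stable):
  P[0] = {{0,1,2,3,4}}
  P[1] = {{0},{1,2},{3,4}}
  P[2] = {{0},{1},{2},{3,4}}
  P[3] = {{0},{1},{2},{3},{4}}
5 equivalence class(es) (converged in 4)
class of 4: {4}; class of 2: {2}

Answer: NOT BISIMILAR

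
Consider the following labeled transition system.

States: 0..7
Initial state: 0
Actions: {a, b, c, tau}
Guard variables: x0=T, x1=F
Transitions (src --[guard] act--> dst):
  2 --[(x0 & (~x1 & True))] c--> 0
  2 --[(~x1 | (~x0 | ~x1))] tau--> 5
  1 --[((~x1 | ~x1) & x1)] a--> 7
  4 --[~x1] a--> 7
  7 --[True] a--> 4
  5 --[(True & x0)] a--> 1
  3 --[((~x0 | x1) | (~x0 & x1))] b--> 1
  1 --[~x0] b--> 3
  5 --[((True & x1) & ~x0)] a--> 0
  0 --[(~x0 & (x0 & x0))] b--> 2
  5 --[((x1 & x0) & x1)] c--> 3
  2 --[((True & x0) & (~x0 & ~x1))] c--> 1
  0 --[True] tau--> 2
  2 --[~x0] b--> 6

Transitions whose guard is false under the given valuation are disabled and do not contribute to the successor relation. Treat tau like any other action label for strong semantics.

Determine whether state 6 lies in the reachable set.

Answer: UNREACHABLE

Analysis:
Guard filter leaves 6 enabled edge(s).
Layer 0: {0}
Layer 1: {2}  total {0,2}
Layer 2: {5}  total {0,2,5}
Layer 3: {1}  total {0,1,2,5}
R = {0,1,2,5}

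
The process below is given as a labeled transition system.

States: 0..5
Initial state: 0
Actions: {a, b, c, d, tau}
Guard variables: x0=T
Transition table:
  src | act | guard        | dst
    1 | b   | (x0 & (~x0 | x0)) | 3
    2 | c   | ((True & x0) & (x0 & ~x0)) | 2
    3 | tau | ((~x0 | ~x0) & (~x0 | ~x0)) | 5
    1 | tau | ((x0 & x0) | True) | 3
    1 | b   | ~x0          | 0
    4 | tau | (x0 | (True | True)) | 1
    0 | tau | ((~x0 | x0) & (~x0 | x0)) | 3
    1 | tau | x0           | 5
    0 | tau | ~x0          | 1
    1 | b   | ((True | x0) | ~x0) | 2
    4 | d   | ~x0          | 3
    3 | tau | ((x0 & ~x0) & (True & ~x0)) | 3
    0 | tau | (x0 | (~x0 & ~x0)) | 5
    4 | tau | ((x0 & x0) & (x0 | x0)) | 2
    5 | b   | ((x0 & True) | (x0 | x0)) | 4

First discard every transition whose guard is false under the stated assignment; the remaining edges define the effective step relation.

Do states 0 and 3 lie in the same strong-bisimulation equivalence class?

Bisimulation quotient by refinement:
  π0 = {{0,1,2,3,4,5}}
  π1 = {{0,4},{1},{2,3},{5}}
  π2 = {{0},{1},{2,3},{4},{5}}
Fixed point at round 3; 5 class(es).
class of 0: {0}; class of 3: {2,3}

Answer: NOT BISIMILAR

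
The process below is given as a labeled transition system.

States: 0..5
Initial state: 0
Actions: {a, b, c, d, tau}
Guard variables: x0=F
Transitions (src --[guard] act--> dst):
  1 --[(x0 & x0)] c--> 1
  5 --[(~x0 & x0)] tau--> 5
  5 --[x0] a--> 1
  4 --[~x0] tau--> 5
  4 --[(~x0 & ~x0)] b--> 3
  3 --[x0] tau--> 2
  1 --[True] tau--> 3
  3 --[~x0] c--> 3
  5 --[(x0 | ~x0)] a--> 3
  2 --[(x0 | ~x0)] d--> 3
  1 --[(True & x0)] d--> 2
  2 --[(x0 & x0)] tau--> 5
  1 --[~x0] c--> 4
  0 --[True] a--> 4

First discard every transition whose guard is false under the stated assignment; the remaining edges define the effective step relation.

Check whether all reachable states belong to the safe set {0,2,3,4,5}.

Answer: INVARIANT HOLDS

Trace:
Allowed set {0,2,3,4,5}
Reachable = {0,3,4,5}
  0: ✓
  3: ✓
  4: ✓
  5: ✓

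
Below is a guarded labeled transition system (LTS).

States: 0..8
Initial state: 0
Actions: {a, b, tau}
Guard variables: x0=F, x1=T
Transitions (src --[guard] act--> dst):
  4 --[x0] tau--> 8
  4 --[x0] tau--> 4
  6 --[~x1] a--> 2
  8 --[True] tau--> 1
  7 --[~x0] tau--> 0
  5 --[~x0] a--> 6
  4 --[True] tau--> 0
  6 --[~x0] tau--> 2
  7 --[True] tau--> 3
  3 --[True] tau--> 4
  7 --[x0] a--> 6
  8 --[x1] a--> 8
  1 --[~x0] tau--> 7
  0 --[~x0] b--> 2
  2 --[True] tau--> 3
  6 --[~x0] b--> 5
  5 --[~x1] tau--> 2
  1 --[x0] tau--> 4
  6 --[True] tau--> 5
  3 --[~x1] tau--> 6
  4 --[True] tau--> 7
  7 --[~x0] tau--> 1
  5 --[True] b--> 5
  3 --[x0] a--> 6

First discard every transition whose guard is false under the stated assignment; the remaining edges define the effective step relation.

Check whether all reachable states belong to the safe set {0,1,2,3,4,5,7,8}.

Answer: INVARIANT HOLDS

Working:
Safe = {0,1,2,3,4,5,7,8}
R = {0,1,2,3,4,7}
  0: safe
  1: safe
  2: safe
  3: safe
  4: safe
  7: safe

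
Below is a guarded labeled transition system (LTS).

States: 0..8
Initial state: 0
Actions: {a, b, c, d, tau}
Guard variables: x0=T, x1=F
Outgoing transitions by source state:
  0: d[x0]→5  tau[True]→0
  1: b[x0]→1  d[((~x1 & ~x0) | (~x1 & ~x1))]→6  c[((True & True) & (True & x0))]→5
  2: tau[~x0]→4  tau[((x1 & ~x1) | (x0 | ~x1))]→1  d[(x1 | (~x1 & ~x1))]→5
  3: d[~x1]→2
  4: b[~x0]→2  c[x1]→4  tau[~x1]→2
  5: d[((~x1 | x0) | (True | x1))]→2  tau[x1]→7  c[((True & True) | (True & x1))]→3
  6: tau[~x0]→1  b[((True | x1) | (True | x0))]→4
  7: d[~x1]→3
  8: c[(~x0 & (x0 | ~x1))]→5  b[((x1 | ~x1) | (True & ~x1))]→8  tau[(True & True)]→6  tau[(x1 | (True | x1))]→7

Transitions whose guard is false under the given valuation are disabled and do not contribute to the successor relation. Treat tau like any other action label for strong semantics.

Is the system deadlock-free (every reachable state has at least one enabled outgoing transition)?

Reach set: {0,1,2,3,4,5,6}
  0: d→5  tau→0  [2 exit(s)]
  1: b→1  c→5  d→6  [3 exit(s)]
  2: d→5  tau→1  [2 exit(s)]
  3: d→2  [1 exit(s)]
  4: tau→2  [1 exit(s)]
  5: c→3  d→2  [2 exit(s)]
  6: b→4  [1 exit(s)]

Answer: DEADLOCK-FREE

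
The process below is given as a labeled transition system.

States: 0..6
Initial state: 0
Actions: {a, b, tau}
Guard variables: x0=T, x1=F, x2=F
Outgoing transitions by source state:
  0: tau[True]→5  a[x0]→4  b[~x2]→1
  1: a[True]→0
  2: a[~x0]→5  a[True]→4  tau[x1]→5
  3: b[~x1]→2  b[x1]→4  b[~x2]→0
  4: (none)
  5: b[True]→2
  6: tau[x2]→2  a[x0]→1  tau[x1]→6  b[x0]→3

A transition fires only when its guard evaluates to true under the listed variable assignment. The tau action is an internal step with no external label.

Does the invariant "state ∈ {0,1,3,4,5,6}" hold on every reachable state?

Allowed set {0,1,3,4,5,6}
Reachable = {0,1,2,4,5}
  0: ✓
  1: ✓
  2: ✗ unsafe
  4: ✓
  5: ✓
reach 2 via tau·b — violates

Answer: INVARIANT VIOLATED at state 2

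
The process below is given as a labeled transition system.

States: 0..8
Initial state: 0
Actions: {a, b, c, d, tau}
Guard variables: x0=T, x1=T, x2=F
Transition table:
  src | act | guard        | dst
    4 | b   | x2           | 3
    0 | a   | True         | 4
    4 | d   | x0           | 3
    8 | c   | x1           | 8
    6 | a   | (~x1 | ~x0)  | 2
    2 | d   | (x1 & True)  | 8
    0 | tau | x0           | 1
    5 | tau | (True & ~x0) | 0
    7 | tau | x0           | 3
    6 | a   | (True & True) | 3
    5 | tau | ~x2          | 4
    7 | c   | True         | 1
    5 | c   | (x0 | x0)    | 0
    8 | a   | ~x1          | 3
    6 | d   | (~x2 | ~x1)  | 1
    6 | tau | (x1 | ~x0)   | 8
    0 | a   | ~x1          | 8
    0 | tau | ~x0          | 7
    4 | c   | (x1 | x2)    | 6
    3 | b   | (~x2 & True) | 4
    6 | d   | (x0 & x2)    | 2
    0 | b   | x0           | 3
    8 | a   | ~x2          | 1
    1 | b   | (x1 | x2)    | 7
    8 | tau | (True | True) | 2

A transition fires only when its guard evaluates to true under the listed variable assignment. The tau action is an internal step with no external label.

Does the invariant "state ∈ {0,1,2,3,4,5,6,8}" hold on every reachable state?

Allowed set {0,1,2,3,4,5,6,8}
Reach set: {0,1,2,3,4,6,7,8}
  0: ✓
  1: ✓
  2: ✓
  3: ✓
  4: ✓
  6: ✓
  7: outside
  8: ✓
witness against invariant: tau·b → 7

Answer: INVARIANT VIOLATED at state 7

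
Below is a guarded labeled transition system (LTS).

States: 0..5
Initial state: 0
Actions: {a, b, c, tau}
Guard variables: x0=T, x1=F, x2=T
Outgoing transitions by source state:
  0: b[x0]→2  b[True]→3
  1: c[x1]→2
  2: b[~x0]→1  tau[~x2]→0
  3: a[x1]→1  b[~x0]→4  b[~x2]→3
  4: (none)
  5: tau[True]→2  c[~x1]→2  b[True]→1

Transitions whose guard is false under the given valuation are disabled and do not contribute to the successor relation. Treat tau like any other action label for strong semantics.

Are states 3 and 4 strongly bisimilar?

Bisimulation quotient by refinement:
  P[0] = {{0,1,2,3,4,5}}
  P[1] = {{0},{1,2,3,4},{5}}
Fixed point at round 2; 3 class(es).
class of 3: {1,2,3,4}; class of 4: {1,2,3,4}

Answer: BISIMILAR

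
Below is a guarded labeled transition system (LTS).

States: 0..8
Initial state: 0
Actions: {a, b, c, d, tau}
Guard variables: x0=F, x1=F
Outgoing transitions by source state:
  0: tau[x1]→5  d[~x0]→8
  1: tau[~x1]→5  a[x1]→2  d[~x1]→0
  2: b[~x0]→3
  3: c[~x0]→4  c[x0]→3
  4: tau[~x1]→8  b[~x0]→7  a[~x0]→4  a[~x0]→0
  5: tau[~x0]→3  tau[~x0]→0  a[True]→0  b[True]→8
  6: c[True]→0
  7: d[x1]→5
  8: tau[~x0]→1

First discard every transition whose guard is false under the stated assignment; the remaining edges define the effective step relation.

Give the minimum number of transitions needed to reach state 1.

Breadth-first toward 1:
  L0 = {0}
  L1 = {8}
  L2 = {1}
first hit 1 at d=2 via d·tau

Answer: 2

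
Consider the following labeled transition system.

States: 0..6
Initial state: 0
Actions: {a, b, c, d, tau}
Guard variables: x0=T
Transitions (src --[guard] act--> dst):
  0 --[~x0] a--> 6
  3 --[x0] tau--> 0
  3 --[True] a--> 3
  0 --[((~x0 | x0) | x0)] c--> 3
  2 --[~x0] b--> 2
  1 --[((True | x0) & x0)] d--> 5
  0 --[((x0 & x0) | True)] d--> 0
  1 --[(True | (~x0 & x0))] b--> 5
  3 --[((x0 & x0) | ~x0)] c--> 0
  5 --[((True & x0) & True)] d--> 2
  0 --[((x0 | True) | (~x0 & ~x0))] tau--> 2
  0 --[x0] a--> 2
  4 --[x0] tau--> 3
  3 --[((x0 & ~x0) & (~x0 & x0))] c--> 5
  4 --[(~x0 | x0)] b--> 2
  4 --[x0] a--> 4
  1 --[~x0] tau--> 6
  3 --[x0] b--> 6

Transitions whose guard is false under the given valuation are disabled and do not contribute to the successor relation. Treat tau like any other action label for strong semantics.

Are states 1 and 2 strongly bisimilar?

Answer: NOT BISIMILAR

Trace:
Refine partition for ~:
  P[0] = {{0,1,2,3,4,5,6}}
  P[1] = {{0},{1},{2,6},{3},{4},{5}}
stable after 2 split(s): 6 block(s)
[1]={1}  [2]={2,6}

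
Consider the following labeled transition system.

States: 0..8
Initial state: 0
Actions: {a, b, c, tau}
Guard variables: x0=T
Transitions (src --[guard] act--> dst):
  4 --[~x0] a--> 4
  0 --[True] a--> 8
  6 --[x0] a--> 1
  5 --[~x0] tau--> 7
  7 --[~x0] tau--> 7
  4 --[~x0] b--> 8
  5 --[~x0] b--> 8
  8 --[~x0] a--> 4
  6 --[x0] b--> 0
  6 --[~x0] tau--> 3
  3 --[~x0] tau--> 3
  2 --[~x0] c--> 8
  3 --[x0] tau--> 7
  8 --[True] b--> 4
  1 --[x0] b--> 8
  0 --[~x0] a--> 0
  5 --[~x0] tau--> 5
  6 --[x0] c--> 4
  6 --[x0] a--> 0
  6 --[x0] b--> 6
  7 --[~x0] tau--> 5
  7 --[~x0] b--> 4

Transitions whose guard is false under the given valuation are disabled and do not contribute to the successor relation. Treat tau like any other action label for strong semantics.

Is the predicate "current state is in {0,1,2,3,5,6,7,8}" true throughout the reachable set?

Allowed set {0,1,2,3,5,6,7,8}
R = {0,4,8}
  0: safe
  4: VIOLATES
  8: safe
reach 4 via a·b — violates

Answer: INVARIANT VIOLATED at state 4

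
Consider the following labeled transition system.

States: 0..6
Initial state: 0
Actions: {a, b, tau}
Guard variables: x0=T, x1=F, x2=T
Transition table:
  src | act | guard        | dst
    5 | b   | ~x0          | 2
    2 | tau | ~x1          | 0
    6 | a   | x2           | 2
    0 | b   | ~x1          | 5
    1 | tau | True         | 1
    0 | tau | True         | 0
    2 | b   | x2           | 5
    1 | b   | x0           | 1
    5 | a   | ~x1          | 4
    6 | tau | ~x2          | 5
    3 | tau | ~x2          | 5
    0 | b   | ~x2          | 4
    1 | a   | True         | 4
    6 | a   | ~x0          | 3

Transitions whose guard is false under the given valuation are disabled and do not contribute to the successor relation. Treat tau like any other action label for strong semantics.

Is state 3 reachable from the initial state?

After dropping false guards: 9 live edges.
Layer 0: {0}
Layer 1: {5}  cumulative {0,5}
Layer 2: {4}  cumulative {0,4,5}
R = {0,4,5}

Answer: UNREACHABLE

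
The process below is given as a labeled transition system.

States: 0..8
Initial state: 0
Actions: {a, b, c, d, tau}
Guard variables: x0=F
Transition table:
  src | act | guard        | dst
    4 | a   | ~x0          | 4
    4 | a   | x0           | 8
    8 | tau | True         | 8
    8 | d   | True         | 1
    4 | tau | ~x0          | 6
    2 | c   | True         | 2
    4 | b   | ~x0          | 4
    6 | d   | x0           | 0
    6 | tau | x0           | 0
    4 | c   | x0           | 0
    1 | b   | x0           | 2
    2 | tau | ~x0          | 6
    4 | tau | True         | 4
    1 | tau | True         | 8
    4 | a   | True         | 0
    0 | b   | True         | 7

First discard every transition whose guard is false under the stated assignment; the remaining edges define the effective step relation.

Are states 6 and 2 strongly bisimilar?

Answer: NOT BISIMILAR

Analysis:
Compute ~ classes (split until stable):
  P[0] = {{0,1,2,3,4,5,6,7,8}}
  P[1] = {{0},{1},{2},{3,5,6,7},{4},{8}}
6 equivalence class(es) (converged in 2)
6∈{3,5,6,7}, 2∈{2}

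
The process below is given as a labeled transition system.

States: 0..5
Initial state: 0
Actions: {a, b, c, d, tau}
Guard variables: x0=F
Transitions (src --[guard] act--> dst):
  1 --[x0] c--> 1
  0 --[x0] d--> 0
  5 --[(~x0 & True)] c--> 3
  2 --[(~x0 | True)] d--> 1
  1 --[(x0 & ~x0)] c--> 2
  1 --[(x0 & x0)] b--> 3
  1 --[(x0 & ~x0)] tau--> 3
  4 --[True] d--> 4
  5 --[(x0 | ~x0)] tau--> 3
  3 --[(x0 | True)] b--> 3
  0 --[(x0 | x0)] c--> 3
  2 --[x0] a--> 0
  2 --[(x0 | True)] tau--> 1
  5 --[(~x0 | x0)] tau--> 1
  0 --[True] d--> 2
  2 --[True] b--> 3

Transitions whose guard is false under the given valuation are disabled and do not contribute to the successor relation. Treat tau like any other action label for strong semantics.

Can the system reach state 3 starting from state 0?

Guard filter leaves 9 enabled edge(s).
Layer 0: {0}
Layer 1: {2}  cumulative {0,2}
Layer 2: {1,3}  cumulative {0,1,2,3}
R = {0,1,2,3}
trace reaching 3: d·b

Answer: REACHABLE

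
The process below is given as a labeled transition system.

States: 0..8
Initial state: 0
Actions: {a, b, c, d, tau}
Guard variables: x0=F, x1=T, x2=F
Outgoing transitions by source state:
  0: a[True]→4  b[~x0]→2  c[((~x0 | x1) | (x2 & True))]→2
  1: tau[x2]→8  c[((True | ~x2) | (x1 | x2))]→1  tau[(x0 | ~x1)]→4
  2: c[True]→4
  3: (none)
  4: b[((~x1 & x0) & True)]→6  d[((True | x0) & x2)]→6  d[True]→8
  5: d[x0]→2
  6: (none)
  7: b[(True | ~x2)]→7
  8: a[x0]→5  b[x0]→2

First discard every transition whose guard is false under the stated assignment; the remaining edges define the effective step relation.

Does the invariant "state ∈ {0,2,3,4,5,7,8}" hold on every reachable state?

Allowed set {0,2,3,4,5,7,8}
Reach set: {0,2,4,8}
  0: ✓
  2: ✓
  4: ✓
  8: ✓

Answer: INVARIANT HOLDS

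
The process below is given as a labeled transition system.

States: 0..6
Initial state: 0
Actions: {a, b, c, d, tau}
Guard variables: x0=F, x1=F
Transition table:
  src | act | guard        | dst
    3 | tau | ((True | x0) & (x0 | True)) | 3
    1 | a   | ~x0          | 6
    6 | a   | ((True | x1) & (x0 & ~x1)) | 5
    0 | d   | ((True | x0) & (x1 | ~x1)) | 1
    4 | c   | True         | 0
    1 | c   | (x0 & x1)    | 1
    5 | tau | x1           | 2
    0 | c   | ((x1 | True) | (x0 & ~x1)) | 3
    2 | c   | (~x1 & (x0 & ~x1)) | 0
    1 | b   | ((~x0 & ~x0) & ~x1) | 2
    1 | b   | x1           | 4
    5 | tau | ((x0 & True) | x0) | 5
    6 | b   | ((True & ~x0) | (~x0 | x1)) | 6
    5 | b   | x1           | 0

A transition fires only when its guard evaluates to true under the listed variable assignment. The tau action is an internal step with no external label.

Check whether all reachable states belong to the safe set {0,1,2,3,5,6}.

Answer: INVARIANT HOLDS

Trace:
Allowed set {0,1,2,3,5,6}
Reachable = {0,1,2,3,6}
  0: ✓
  1: ✓
  2: ✓
  3: ✓
  6: ✓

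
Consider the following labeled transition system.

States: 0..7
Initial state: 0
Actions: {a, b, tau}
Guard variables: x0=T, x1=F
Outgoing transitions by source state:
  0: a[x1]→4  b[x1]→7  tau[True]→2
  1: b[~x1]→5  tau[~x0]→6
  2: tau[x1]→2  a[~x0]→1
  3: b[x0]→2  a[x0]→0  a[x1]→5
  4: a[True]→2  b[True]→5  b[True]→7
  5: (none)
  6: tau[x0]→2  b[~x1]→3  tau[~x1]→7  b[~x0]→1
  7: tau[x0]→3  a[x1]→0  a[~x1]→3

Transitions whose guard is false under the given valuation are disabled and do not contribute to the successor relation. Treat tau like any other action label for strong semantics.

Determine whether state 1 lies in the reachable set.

Guard filter leaves 12 enabled edge(s).
Layer 0: {0}
Layer 1: {2}  cumulative {0,2}
R = {0,2}

Answer: UNREACHABLE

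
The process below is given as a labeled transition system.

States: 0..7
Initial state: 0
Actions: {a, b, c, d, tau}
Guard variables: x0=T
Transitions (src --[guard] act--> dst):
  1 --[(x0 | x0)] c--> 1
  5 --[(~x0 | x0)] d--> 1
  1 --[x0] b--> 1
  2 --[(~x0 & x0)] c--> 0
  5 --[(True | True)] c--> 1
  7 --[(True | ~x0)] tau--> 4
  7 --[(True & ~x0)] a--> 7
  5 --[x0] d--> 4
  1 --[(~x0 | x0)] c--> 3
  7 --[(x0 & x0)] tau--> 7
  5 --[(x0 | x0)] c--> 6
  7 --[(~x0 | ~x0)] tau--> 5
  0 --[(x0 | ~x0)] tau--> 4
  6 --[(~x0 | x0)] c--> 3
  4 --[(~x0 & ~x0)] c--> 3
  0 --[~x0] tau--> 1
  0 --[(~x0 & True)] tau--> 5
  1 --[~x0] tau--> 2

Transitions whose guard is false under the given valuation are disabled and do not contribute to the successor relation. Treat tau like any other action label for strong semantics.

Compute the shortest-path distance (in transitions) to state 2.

Breadth-first toward 2:
  L0 = {0}
  L1 = {4}
2 never appears.

Answer: UNREACHABLE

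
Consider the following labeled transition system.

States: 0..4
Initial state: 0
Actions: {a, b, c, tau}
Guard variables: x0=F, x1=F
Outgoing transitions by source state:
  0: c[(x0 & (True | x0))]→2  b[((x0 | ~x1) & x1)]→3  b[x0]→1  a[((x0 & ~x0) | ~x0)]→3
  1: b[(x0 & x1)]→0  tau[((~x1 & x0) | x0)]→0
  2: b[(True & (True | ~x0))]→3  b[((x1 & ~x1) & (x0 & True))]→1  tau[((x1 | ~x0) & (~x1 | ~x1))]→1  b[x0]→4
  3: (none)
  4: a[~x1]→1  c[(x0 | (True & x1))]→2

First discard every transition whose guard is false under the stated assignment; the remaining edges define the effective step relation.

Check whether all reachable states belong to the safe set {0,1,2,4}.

Safe = {0,1,2,4}
R = {0,3}
  0: safe
  3: ✗ unsafe
reach 3 via a — violates

Answer: INVARIANT VIOLATED at state 3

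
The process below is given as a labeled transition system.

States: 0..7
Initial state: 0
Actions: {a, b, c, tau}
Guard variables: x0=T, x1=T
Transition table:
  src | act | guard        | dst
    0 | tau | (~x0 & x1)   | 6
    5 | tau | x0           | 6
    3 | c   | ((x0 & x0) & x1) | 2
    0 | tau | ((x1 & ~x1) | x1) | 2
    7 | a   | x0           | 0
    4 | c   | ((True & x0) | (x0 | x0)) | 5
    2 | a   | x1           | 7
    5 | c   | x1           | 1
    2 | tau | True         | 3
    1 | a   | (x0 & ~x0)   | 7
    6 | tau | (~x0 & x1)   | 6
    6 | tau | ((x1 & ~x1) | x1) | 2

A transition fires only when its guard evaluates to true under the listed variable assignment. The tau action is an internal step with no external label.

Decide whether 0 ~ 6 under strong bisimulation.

Refine partition for ~:
  round 0: {{0,1,2,3,4,5,6,7}}
  round 1: {{0,6},{1},{2},{3,4},{5},{7}}
  round 2: {{0,6},{1},{2},{3},{4},{5},{7}}
stable after 3 split(s): 7 block(s)
[0]={0,6}  [6]={0,6}

Answer: BISIMILAR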